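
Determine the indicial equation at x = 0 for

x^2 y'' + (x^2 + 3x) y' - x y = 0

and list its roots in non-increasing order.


Divide by x^2 to reach normal form y'' + P_1(x) y' + P_2(x) y = 0 with P_1(x) = 1 + 3/x and P_2(x) = -1/x.
x = 0 is a singular point because the y'-coefficient 1 + 3/x has a pole at x = 0 and the y-coefficient -1/x has a pole at x = 0.
It is a regular singular point because x P_1(x) = p(x) = x + 3 and x^2 P_2(x) = q(x) = -x are polynomials, hence analytic at x = 0.
p(0) = 3,  q(0) = 0.
Indicial equation: r(r-1) + p(0) r + q(0) = 0, i.e. r^2 + (p(0) - 1) r + q(0) = 0, i.e. r^2 + 2 r = 0.
Discriminant: (2)^2 - 4(0) = 4, so r = (-2 ± 2)/2.
Solving: r_1 = 0, r_2 = -2.

indicial: r^2 + 2 r = 0; roots r_1 = 0, r_2 = -2


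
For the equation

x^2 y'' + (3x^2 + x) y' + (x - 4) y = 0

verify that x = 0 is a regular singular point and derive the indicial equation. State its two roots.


Divide by x^2 to reach normal form y'' + P_1(x) y' + P_2(x) y = 0 with P_1(x) = 3 + 1/x and P_2(x) = 1/x - 4/x^2.
x = 0 is a singular point because the y'-coefficient 3 + 1/x has a pole at x = 0 and the y-coefficient 1/x - 4/x^2 has a pole at x = 0.
It is a regular singular point because x P_1(x) = p(x) = 3x + 1 and x^2 P_2(x) = q(x) = x - 4 are polynomials, hence analytic at x = 0.
p(0) = 1,  q(0) = -4.
Indicial equation: r(r-1) + p(0) r + q(0) = 0, i.e. r^2 + (p(0) - 1) r + q(0) = 0, i.e. r^2 - 4 = 0.
Discriminant: (0)^2 - 4(-4) = 16, so r = (0 ± 4)/2.
Solving: r_1 = 2, r_2 = -2.

indicial: r^2 - 4 = 0; roots r_1 = 2, r_2 = -2


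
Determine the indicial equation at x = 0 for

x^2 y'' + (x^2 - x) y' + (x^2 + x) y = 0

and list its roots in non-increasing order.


Divide by x^2 to reach normal form y'' + P_1(x) y' + P_2(x) y = 0 with P_1(x) = 1 - 1/x and P_2(x) = 1 + 1/x.
x = 0 is a singular point because the y'-coefficient 1 - 1/x has a pole at x = 0 and the y-coefficient 1 + 1/x has a pole at x = 0.
It is a regular singular point because x P_1(x) = p(x) = x - 1 and x^2 P_2(x) = q(x) = x^2 + x are polynomials, hence analytic at x = 0.
p(0) = -1,  q(0) = 0.
Indicial equation: r(r-1) + p(0) r + q(0) = 0, i.e. r^2 + (p(0) - 1) r + q(0) = 0, i.e. r^2 - 2 r = 0.
Discriminant: (-2)^2 - 4(0) = 4, so r = (2 ± 2)/2.
Solving: r_1 = 2, r_2 = 0.

indicial: r^2 - 2 r = 0; roots r_1 = 2, r_2 = 0


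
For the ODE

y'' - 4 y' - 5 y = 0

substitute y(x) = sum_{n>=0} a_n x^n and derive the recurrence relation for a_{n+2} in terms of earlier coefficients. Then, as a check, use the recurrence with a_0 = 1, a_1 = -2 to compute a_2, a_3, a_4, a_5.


Substitute y = sum_n a_n x^n.
y''(x) has coefficient (n+2)(n+1) a_{n+2} at x^n;
-4 y'(x) has coefficient -4 (n+1) a_{n+1} at x^n;
-5 y(x) has coefficient -5 a_n at x^n.
Matching x^n: (n+2)(n+1) a_{n+2} - 4 (n+1) a_{n+1} - 5 a_n = 0.
Thus a_{n+2} = [4 (n+1) a_{n+1} + 5 a_n] / ((n+1)(n+2)).

Check with a_0 = 1, a_1 = -2 (apply the recurrence for n = 0, 1, 2, 3): a_0 = 1, a_1 = -2, a_2 = -3/2, a_3 = -11/3, a_4 = -103/24, a_5 = -87/20.

a_(n+2) = [4 (n+1) a_(n+1) + 5 a_n] / ((n+1)(n+2)); check: a_0 = 1, a_1 = -2, a_2 = -3/2, a_3 = -11/3, a_4 = -103/24, a_5 = -87/20


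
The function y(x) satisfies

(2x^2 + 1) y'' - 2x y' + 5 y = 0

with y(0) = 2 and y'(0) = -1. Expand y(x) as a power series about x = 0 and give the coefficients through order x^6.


Ansatz: y(x) = sum_{n>=0} a_n x^n, so y'(x) = sum_{n>=1} n a_n x^(n-1) and y''(x) = sum_{n>=2} n(n-1) a_n x^(n-2).
Substitute into P(x) y'' + Q(x) y' + R(x) y = 0 with P(x) = 2x^2 + 1, Q(x) = -2x, R(x) = 5, and match powers of x.
Initial conditions: a_0 = 2, a_1 = -1.
Setting the coefficient of each power of x to zero and solving order by order (substituting the coefficients already found):
  x^0: 2 a_2 + 5 a_0 = 0  ->  2 a_2 = -5 a_0 = -10  ->  a_2 = -5
  x^1: 6 a_3 + 3 a_1 = 0  ->  6 a_3 = -3 a_1 = 3  ->  a_3 = 1/2
  x^2: 12 a_4 + 5 a_2 = 0  ->  12 a_4 = -5 a_2 = 25  ->  a_4 = 25/12
  x^3: 20 a_5 + 11 a_3 = 0  ->  20 a_5 = -11 a_3 = -11/2  ->  a_5 = -11/40
  x^4: 30 a_6 + 21 a_4 = 0  ->  30 a_6 = -21 a_4 = -175/4  ->  a_6 = -35/24
Truncated series: y(x) = 2 - x - 5 x^2 + (1/2) x^3 + (25/12) x^4 - (11/40) x^5 - (35/24) x^6 + O(x^7).

a_0 = 2; a_1 = -1; a_2 = -5; a_3 = 1/2; a_4 = 25/12; a_5 = -11/40; a_6 = -35/24


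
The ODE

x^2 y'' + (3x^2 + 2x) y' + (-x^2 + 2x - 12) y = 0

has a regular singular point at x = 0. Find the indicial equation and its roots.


Divide by x^2 to reach normal form y'' + P_1(x) y' + P_2(x) y = 0 with P_1(x) = 3 + 2/x and P_2(x) = -1 + 2/x - 12/x^2.
x = 0 is a singular point because the y'-coefficient 3 + 2/x has a pole at x = 0 and the y-coefficient -1 + 2/x - 12/x^2 has a pole at x = 0.
It is a regular singular point because x P_1(x) = p(x) = 3x + 2 and x^2 P_2(x) = q(x) = -x^2 + 2x - 12 are polynomials, hence analytic at x = 0.
p(0) = 2,  q(0) = -12.
Indicial equation: r(r-1) + p(0) r + q(0) = 0, i.e. r^2 + (p(0) - 1) r + q(0) = 0, i.e. r^2 + 1 r - 12 = 0.
Discriminant: (1)^2 - 4(-12) = 49, so r = (-1 ± 7)/2.
Solving: r_1 = 3, r_2 = -4.

indicial: r^2 + 1 r - 12 = 0; roots r_1 = 3, r_2 = -4


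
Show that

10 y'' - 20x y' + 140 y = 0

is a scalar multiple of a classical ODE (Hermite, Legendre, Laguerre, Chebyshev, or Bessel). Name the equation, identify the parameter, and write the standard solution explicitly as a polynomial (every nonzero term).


All three coefficients share the factor 10; dividing through by 10 gives  y'' - 2x y' + 14 y = 0.
This matches the Hermite equation y'' - 2x y' + 2n y = 0 with 2n = 14, so n = 7; the polynomial solution is H_7(x).
With y = sum_k a_k x^k, matching x^k gives (k+2)(k+1) a_{k+2} = 2(k - n) a_k = 2(k - 7) a_k. The right side vanishes at k = 7, so the series with the parity of 7 terminates at degree 7.
Standard normalization: leading coefficient of H_n is 2^n, so a_7 = 2^7 = 128. Work downward with a_k = (k+1)(k+2) a_{k+2} / (2(k - n)):
  a_5 = (6)(7)(128) / (2(5 - 7)) = 5376/(-4) = -1344
  a_3 = (4)(5)(-1344) / (2(3 - 7)) = -26880/(-8) = 3360
  a_1 = (2)(3)(3360) / (2(1 - 7)) = 20160/(-12) = -1680
Hence H_7(x) = 128 x^7 - 1344 x^5 + 3360 x^3 - 1680 x.

H_7(x); series = 128 x^7 - 1344 x^5 + 3360 x^3 - 1680 x


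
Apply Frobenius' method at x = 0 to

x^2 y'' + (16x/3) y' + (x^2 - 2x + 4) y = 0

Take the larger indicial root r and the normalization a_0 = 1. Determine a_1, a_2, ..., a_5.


Write in Frobenius form y'' + (p(x)/x) y' + (q(x)/x^2) y = 0:
  p(x) = 16/3,  q(x) = x^2 - 2x + 4.
Indicial equation: r(r-1) + (16/3) r + (4) = 0 -> roots r_1 = -4/3, r_2 = -3.
Take r = r_1 = -4/3. Let y(x) = x^r sum_{n>=0} a_n x^n with a_0 = 1.
Substitute y = x^r sum a_n x^n and match x^{r+n}. The recurrence is
  D(n) a_n - 2 a_{n-1} + 1 a_{n-2} = 0,  where D(n) = (r+n)(r+n-1) + (16/3)(r+n) + (4).
  a_n = [2 a_{n-1} - 1 a_{n-2}] / D(n).
Since the indicial polynomial factors as (r - r_1)(r - r_2), D(n) = (r_1 + n - r_1)(r_1 + n - r_2) = n(n + 5/3).
Evaluating step by step (a_0 = 1):
  n = 1: D(1) = 1(1 + 5/3) = 8/3; numerator = 2(1) = 2; a_1 = (2)/(8/3) = 3/4
  n = 2: D(2) = 2(2 + 5/3) = 22/3; numerator = 2(3/4) - 1(1) = 1/2; a_2 = (1/2)/(22/3) = 3/44
  n = 3: D(3) = 3(3 + 5/3) = 14; numerator = 2(3/44) - 1(3/4) = -27/44; a_3 = (-27/44)/(14) = -27/616
  n = 4: D(4) = 4(4 + 5/3) = 68/3; numerator = 2(-27/616) - 1(3/44) = -12/77; a_4 = (-12/77)/(68/3) = -9/1309
  n = 5: D(5) = 5(5 + 5/3) = 100/3; numerator = 2(-9/1309) - 1(-27/616) = 45/1496; a_5 = (45/1496)/(100/3) = 27/29920

r = -4/3; a_0 = 1; a_1 = 3/4; a_2 = 3/44; a_3 = -27/616; a_4 = -9/1309; a_5 = 27/29920


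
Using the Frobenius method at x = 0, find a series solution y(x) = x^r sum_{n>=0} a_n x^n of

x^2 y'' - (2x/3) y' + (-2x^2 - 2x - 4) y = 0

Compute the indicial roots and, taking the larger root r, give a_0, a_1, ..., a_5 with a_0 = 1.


Write in Frobenius form y'' + (p(x)/x) y' + (q(x)/x^2) y = 0:
  p(x) = -2/3,  q(x) = -2x^2 - 2x - 4.
Indicial equation: r(r-1) + (-2/3) r + (-4) = 0 -> roots r_1 = 3, r_2 = -4/3.
Take r = r_1 = 3. Let y(x) = x^r sum_{n>=0} a_n x^n with a_0 = 1.
Substitute y = x^r sum a_n x^n and match x^{r+n}. The recurrence is
  D(n) a_n - 2 a_{n-1} - 2 a_{n-2} = 0,  where D(n) = (r+n)(r+n-1) + (-2/3)(r+n) + (-4).
  a_n = [2 a_{n-1} + 2 a_{n-2}] / D(n).
Since the indicial polynomial factors as (r - r_1)(r - r_2), D(n) = (r_1 + n - r_1)(r_1 + n - r_2) = n(n + 13/3).
Evaluating step by step (a_0 = 1):
  n = 1: D(1) = 1(1 + 13/3) = 16/3; numerator = 2(1) = 2; a_1 = (2)/(16/3) = 3/8
  n = 2: D(2) = 2(2 + 13/3) = 38/3; numerator = 2(3/8) + 2(1) = 11/4; a_2 = (11/4)/(38/3) = 33/152
  n = 3: D(3) = 3(3 + 13/3) = 22; numerator = 2(33/152) + 2(3/8) = 45/38; a_3 = (45/38)/(22) = 45/836
  n = 4: D(4) = 4(4 + 13/3) = 100/3; numerator = 2(45/836) + 2(33/152) = 453/836; a_4 = (453/836)/(100/3) = 1359/83600
  n = 5: D(5) = 5(5 + 13/3) = 140/3; numerator = 2(1359/83600) + 2(45/836) = 5859/41800; a_5 = (5859/41800)/(140/3) = 2511/836000

r = 3; a_0 = 1; a_1 = 3/8; a_2 = 33/152; a_3 = 45/836; a_4 = 1359/83600; a_5 = 2511/836000


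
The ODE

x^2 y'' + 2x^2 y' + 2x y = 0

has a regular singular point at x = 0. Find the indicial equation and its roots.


Divide by x^2 to reach normal form y'' + P_1(x) y' + P_2(x) y = 0 with P_1(x) = 2 and P_2(x) = 2/x.
x = 0 is a singular point because the y-coefficient 2/x has a pole at x = 0.
It is a regular singular point because x P_1(x) = p(x) = 2x and x^2 P_2(x) = q(x) = 2x are polynomials, hence analytic at x = 0.
p(0) = 0,  q(0) = 0.
Indicial equation: r(r-1) + p(0) r + q(0) = 0, i.e. r^2 + (p(0) - 1) r + q(0) = 0, i.e. r^2 - 1 r = 0.
Discriminant: (-1)^2 - 4(0) = 1, so r = (1 ± 1)/2.
Solving: r_1 = 1, r_2 = 0.

indicial: r^2 - 1 r = 0; roots r_1 = 1, r_2 = 0


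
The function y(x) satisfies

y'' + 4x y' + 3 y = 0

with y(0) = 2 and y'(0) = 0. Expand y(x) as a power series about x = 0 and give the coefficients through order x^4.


Ansatz: y(x) = sum_{n>=0} a_n x^n, so y'(x) = sum_{n>=1} n a_n x^(n-1) and y''(x) = sum_{n>=2} n(n-1) a_n x^(n-2).
Substitute into P(x) y'' + Q(x) y' + R(x) y = 0 with P(x) = 1, Q(x) = 4x, R(x) = 3, and match powers of x.
Initial conditions: a_0 = 2, a_1 = 0.
Setting the coefficient of each power of x to zero and solving order by order (substituting the coefficients already found):
  x^0: 2 a_2 + 3 a_0 = 0  ->  2 a_2 = -3 a_0 = -6  ->  a_2 = -3
  x^1: 6 a_3 + 7 a_1 = 0  ->  6 a_3 = -7 a_1 = 0  ->  a_3 = 0
  x^2: 12 a_4 + 11 a_2 = 0  ->  12 a_4 = -11 a_2 = 33  ->  a_4 = 11/4
Truncated series: y(x) = 2 - 3 x^2 + (11/4) x^4 + O(x^5).

a_0 = 2; a_1 = 0; a_2 = -3; a_3 = 0; a_4 = 11/4


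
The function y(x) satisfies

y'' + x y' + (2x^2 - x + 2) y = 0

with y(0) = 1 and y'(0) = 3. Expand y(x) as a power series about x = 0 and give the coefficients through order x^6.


Ansatz: y(x) = sum_{n>=0} a_n x^n, so y'(x) = sum_{n>=1} n a_n x^(n-1) and y''(x) = sum_{n>=2} n(n-1) a_n x^(n-2).
Substitute into P(x) y'' + Q(x) y' + R(x) y = 0 with P(x) = 1, Q(x) = x, R(x) = 2x^2 - x + 2, and match powers of x.
Initial conditions: a_0 = 1, a_1 = 3.
Setting the coefficient of each power of x to zero and solving order by order (substituting the coefficients already found):
  x^0: 2 a_2 + 2 a_0 = 0  ->  2 a_2 = -2 a_0 = -2  ->  a_2 = -1
  x^1: 6 a_3 + 3 a_1 - a_0 = 0  ->  6 a_3 = -3 a_1 + a_0 = -8  ->  a_3 = -4/3
  x^2: 12 a_4 + 4 a_2 - a_1 + 2 a_0 = 0  ->  12 a_4 = -4 a_2 + a_1 - 2 a_0 = 5  ->  a_4 = 5/12
  x^3: 20 a_5 + 5 a_3 - a_2 + 2 a_1 = 0  ->  20 a_5 = -5 a_3 + a_2 - 2 a_1 = -1/3  ->  a_5 = -1/60
  x^4: 30 a_6 + 6 a_4 - a_3 + 2 a_2 = 0  ->  30 a_6 = -6 a_4 + a_3 - 2 a_2 = -11/6  ->  a_6 = -11/180
Truncated series: y(x) = 1 + 3 x - x^2 - (4/3) x^3 + (5/12) x^4 - (1/60) x^5 - (11/180) x^6 + O(x^7).

a_0 = 1; a_1 = 3; a_2 = -1; a_3 = -4/3; a_4 = 5/12; a_5 = -1/60; a_6 = -11/180


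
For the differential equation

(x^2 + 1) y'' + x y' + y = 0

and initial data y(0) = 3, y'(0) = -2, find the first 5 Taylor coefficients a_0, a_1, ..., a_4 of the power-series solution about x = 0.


Ansatz: y(x) = sum_{n>=0} a_n x^n, so y'(x) = sum_{n>=1} n a_n x^(n-1) and y''(x) = sum_{n>=2} n(n-1) a_n x^(n-2).
Substitute into P(x) y'' + Q(x) y' + R(x) y = 0 with P(x) = x^2 + 1, Q(x) = x, R(x) = 1, and match powers of x.
Initial conditions: a_0 = 3, a_1 = -2.
Setting the coefficient of each power of x to zero and solving order by order (substituting the coefficients already found):
  x^0: 2 a_2 + a_0 = 0  ->  2 a_2 = -a_0 = -3  ->  a_2 = -3/2
  x^1: 6 a_3 + 2 a_1 = 0  ->  6 a_3 = -2 a_1 = 4  ->  a_3 = 2/3
  x^2: 12 a_4 + 5 a_2 = 0  ->  12 a_4 = -5 a_2 = 15/2  ->  a_4 = 5/8
Truncated series: y(x) = 3 - 2 x - (3/2) x^2 + (2/3) x^3 + (5/8) x^4 + O(x^5).

a_0 = 3; a_1 = -2; a_2 = -3/2; a_3 = 2/3; a_4 = 5/8


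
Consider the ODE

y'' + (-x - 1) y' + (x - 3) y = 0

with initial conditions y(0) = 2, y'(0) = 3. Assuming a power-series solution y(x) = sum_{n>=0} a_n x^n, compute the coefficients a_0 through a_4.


Ansatz: y(x) = sum_{n>=0} a_n x^n, so y'(x) = sum_{n>=1} n a_n x^(n-1) and y''(x) = sum_{n>=2} n(n-1) a_n x^(n-2).
Substitute into P(x) y'' + Q(x) y' + R(x) y = 0 with P(x) = 1, Q(x) = -x - 1, R(x) = x - 3, and match powers of x.
Initial conditions: a_0 = 2, a_1 = 3.
Setting the coefficient of each power of x to zero and solving order by order (substituting the coefficients already found):
  x^0: 2 a_2 - a_1 - 3 a_0 = 0  ->  2 a_2 = a_1 + 3 a_0 = 9  ->  a_2 = 9/2
  x^1: 6 a_3 - 2 a_2 - 4 a_1 + a_0 = 0  ->  6 a_3 = 2 a_2 + 4 a_1 - a_0 = 19  ->  a_3 = 19/6
  x^2: 12 a_4 - 3 a_3 - 5 a_2 + a_1 = 0  ->  12 a_4 = 3 a_3 + 5 a_2 - a_1 = 29  ->  a_4 = 29/12
Truncated series: y(x) = 2 + 3 x + (9/2) x^2 + (19/6) x^3 + (29/12) x^4 + O(x^5).

a_0 = 2; a_1 = 3; a_2 = 9/2; a_3 = 19/6; a_4 = 29/12


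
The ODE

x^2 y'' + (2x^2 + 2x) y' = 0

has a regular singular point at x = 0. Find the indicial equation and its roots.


Divide by x^2 to reach normal form y'' + P_1(x) y' + P_2(x) y = 0 with P_1(x) = 2 + 2/x and P_2(x) = 0.
x = 0 is a singular point because the y'-coefficient 2 + 2/x has a pole at x = 0.
It is a regular singular point because x P_1(x) = p(x) = 2x + 2 and x^2 P_2(x) = q(x) = 0 are polynomials, hence analytic at x = 0.
p(0) = 2,  q(0) = 0.
Indicial equation: r(r-1) + p(0) r + q(0) = 0, i.e. r^2 + (p(0) - 1) r + q(0) = 0, i.e. r^2 + 1 r = 0.
Discriminant: (1)^2 - 4(0) = 1, so r = (-1 ± 1)/2.
Solving: r_1 = 0, r_2 = -1.

indicial: r^2 + 1 r = 0; roots r_1 = 0, r_2 = -1


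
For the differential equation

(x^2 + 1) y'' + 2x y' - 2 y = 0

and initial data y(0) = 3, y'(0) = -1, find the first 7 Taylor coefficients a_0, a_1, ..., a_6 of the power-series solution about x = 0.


Ansatz: y(x) = sum_{n>=0} a_n x^n, so y'(x) = sum_{n>=1} n a_n x^(n-1) and y''(x) = sum_{n>=2} n(n-1) a_n x^(n-2).
Substitute into P(x) y'' + Q(x) y' + R(x) y = 0 with P(x) = x^2 + 1, Q(x) = 2x, R(x) = -2, and match powers of x.
Initial conditions: a_0 = 3, a_1 = -1.
Setting the coefficient of each power of x to zero and solving order by order (substituting the coefficients already found):
  x^0: 2 a_2 - 2 a_0 = 0  ->  2 a_2 = 2 a_0 = 6  ->  a_2 = 3
  x^1: 6 a_3 = 0  ->  a_3 = 0
  x^2: 12 a_4 + 4 a_2 = 0  ->  12 a_4 = -4 a_2 = -12  ->  a_4 = -1
  x^3: 20 a_5 + 10 a_3 = 0  ->  20 a_5 = -10 a_3 = 0  ->  a_5 = 0
  x^4: 30 a_6 + 18 a_4 = 0  ->  30 a_6 = -18 a_4 = 18  ->  a_6 = 3/5
Truncated series: y(x) = 3 - x + 3 x^2 - x^4 + (3/5) x^6 + O(x^7).

a_0 = 3; a_1 = -1; a_2 = 3; a_3 = 0; a_4 = -1; a_5 = 0; a_6 = 3/5


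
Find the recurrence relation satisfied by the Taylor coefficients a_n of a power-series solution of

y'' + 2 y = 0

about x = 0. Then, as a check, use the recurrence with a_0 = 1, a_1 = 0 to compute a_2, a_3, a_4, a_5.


Substitute y = sum_n a_n x^n into y'' + (const) y = 0.
y''(x) = sum_{n>=0} (n+2)(n+1) a_{n+2} x^n.
The ODE becomes sum_n [(n+2)(n+1) a_{n+2} + 2 a_n] x^n = 0.
Setting each coefficient to zero gives the recurrence:
  (n+2)(n+1) a_{n+2} + 2 a_n = 0,
  a_{n+2} = -2 / ((n+1)(n+2)) a_n.

Check with a_0 = 1, a_1 = 0 (apply the recurrence for n = 0, 1, 2, 3): a_0 = 1, a_1 = 0, a_2 = -1, a_3 = 0, a_4 = 1/6, a_5 = 0.

a_{n+2} = -2/((n+1)(n+2)) * a_n; check: a_0 = 1, a_1 = 0, a_2 = -1, a_3 = 0, a_4 = 1/6, a_5 = 0


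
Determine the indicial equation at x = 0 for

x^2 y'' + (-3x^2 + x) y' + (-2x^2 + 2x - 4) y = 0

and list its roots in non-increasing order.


Divide by x^2 to reach normal form y'' + P_1(x) y' + P_2(x) y = 0 with P_1(x) = -3 + 1/x and P_2(x) = -2 + 2/x - 4/x^2.
x = 0 is a singular point because the y'-coefficient -3 + 1/x has a pole at x = 0 and the y-coefficient -2 + 2/x - 4/x^2 has a pole at x = 0.
It is a regular singular point because x P_1(x) = p(x) = 1 - 3x and x^2 P_2(x) = q(x) = -2x^2 + 2x - 4 are polynomials, hence analytic at x = 0.
p(0) = 1,  q(0) = -4.
Indicial equation: r(r-1) + p(0) r + q(0) = 0, i.e. r^2 + (p(0) - 1) r + q(0) = 0, i.e. r^2 - 4 = 0.
Discriminant: (0)^2 - 4(-4) = 16, so r = (0 ± 4)/2.
Solving: r_1 = 2, r_2 = -2.

indicial: r^2 - 4 = 0; roots r_1 = 2, r_2 = -2


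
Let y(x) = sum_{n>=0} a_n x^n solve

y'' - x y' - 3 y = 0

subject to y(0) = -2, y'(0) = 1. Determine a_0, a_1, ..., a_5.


Ansatz: y(x) = sum_{n>=0} a_n x^n, so y'(x) = sum_{n>=1} n a_n x^(n-1) and y''(x) = sum_{n>=2} n(n-1) a_n x^(n-2).
Substitute into P(x) y'' + Q(x) y' + R(x) y = 0 with P(x) = 1, Q(x) = -x, R(x) = -3, and match powers of x.
Initial conditions: a_0 = -2, a_1 = 1.
Setting the coefficient of each power of x to zero and solving order by order (substituting the coefficients already found):
  x^0: 2 a_2 - 3 a_0 = 0  ->  2 a_2 = 3 a_0 = -6  ->  a_2 = -3
  x^1: 6 a_3 - 4 a_1 = 0  ->  6 a_3 = 4 a_1 = 4  ->  a_3 = 2/3
  x^2: 12 a_4 - 5 a_2 = 0  ->  12 a_4 = 5 a_2 = -15  ->  a_4 = -5/4
  x^3: 20 a_5 - 6 a_3 = 0  ->  20 a_5 = 6 a_3 = 4  ->  a_5 = 1/5
Truncated series: y(x) = -2 + x - 3 x^2 + (2/3) x^3 - (5/4) x^4 + (1/5) x^5 + O(x^6).

a_0 = -2; a_1 = 1; a_2 = -3; a_3 = 2/3; a_4 = -5/4; a_5 = 1/5


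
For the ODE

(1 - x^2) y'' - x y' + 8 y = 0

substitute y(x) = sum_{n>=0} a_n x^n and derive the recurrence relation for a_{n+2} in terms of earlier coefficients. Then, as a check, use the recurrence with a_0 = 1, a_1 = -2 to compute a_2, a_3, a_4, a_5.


Substitute y = sum_n a_n x^n.
(1 - 1 x^2) y'' contributes (n+2)(n+1) a_{n+2} - n(n-1) a_n at x^n.
-x y'(x) contributes -n a_n at x^n.
8 y(x) contributes 8 a_n at x^n.
Matching x^n: (n+2)(n+1) a_{n+2} + (-n(n-1) - n + 8) a_n = 0.
Thus a_{n+2} = (n(n-1) + n - 8) / ((n+1)(n+2)) * a_n.

Check with a_0 = 1, a_1 = -2 (apply the recurrence for n = 0, 1, 2, 3): a_0 = 1, a_1 = -2, a_2 = -4, a_3 = 7/3, a_4 = 4/3, a_5 = 7/60.

a_(n+2) = (n(n-1) + n - 8) / ((n+1)(n+2)) * a_n; check: a_0 = 1, a_1 = -2, a_2 = -4, a_3 = 7/3, a_4 = 4/3, a_5 = 7/60


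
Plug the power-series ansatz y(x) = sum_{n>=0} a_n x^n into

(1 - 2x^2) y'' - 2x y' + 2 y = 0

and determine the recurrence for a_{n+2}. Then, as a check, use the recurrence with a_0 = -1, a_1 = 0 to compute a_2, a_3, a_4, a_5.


Substitute y = sum_n a_n x^n.
(1 - 2 x^2) y'' contributes (n+2)(n+1) a_{n+2} - 2 n(n-1) a_n at x^n.
-2 x y'(x) contributes -2 n a_n at x^n.
2 y(x) contributes 2 a_n at x^n.
Matching x^n: (n+2)(n+1) a_{n+2} + (-2 n(n-1) - 2 n + 2) a_n = 0.
Thus a_{n+2} = (2 n(n-1) + 2 n - 2) / ((n+1)(n+2)) * a_n.

Check with a_0 = -1, a_1 = 0 (apply the recurrence for n = 0, 1, 2, 3): a_0 = -1, a_1 = 0, a_2 = 1, a_3 = 0, a_4 = 1/2, a_5 = 0.

a_(n+2) = (2 n(n-1) + 2 n - 2) / ((n+1)(n+2)) * a_n; check: a_0 = -1, a_1 = 0, a_2 = 1, a_3 = 0, a_4 = 1/2, a_5 = 0


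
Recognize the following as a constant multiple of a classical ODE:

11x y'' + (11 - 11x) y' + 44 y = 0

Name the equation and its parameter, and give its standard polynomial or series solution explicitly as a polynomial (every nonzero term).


All three coefficients share the factor 11; dividing through by 11 gives  x y'' + (1 - x) y' + 4 y = 0.
This matches the Laguerre equation x y'' + (1 - x) y' + n y = 0 with n = 4; the polynomial solution is L_4(x).
With y = sum_k a_k x^k, matching x^k gives (k+1)k a_{k+1} + (k+1) a_{k+1} - k a_k + n a_k = 0, i.e. (k+1)^2 a_{k+1} = (k - n) a_k = (k - 4) a_k. The right side vanishes at k = 4, so the series terminates at degree 4.
Standard normalization L_n(0) = 1 gives a_0 = 1. Work upward with a_{k+1} = (k - 4) a_k / (k+1)^2:
  a_1 = (0 - 4)(1) / 1^2 = -4/1 = -4
  a_2 = (1 - 4)(-4) / 2^2 = 12/4 = 3
  a_3 = (2 - 4)(3) / 3^2 = -6/9 = -2/3
  a_4 = (3 - 4)(-2/3) / 4^2 = (2/3)/16 = 1/24
Hence L_4(x) = x^4/24 - 2 x^3/3 + 3 x^2 - 4 x + 1.

L_4(x); series = x^4/24 - 2 x^3/3 + 3 x^2 - 4 x + 1


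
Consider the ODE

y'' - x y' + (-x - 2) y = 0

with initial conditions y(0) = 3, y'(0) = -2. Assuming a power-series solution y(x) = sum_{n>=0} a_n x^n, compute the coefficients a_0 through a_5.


Ansatz: y(x) = sum_{n>=0} a_n x^n, so y'(x) = sum_{n>=1} n a_n x^(n-1) and y''(x) = sum_{n>=2} n(n-1) a_n x^(n-2).
Substitute into P(x) y'' + Q(x) y' + R(x) y = 0 with P(x) = 1, Q(x) = -x, R(x) = -x - 2, and match powers of x.
Initial conditions: a_0 = 3, a_1 = -2.
Setting the coefficient of each power of x to zero and solving order by order (substituting the coefficients already found):
  x^0: 2 a_2 - 2 a_0 = 0  ->  2 a_2 = 2 a_0 = 6  ->  a_2 = 3
  x^1: 6 a_3 - 3 a_1 - a_0 = 0  ->  6 a_3 = 3 a_1 + a_0 = -3  ->  a_3 = -1/2
  x^2: 12 a_4 - 4 a_2 - a_1 = 0  ->  12 a_4 = 4 a_2 + a_1 = 10  ->  a_4 = 5/6
  x^3: 20 a_5 - 5 a_3 - a_2 = 0  ->  20 a_5 = 5 a_3 + a_2 = 1/2  ->  a_5 = 1/40
Truncated series: y(x) = 3 - 2 x + 3 x^2 - (1/2) x^3 + (5/6) x^4 + (1/40) x^5 + O(x^6).

a_0 = 3; a_1 = -2; a_2 = 3; a_3 = -1/2; a_4 = 5/6; a_5 = 1/40


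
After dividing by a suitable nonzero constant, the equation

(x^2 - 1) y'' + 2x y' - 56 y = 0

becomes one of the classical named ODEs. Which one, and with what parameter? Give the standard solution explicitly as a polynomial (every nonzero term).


All three coefficients share the factor -1; dividing through by -1 gives  (1 - x^2) y'' - 2x y' + 56 y = 0.
This matches the Legendre equation (1 - x^2) y'' - 2x y' + n(n+1) y = 0 (note the -2x y' term) with n(n+1) = 56, so n = 7; the polynomial solution is P_7(x).
With y = sum_k a_k x^k, matching x^k gives (k+2)(k+1) a_{k+2} = [k(k+1) - n(n+1)] a_k = (k - 7)(k + 8) a_k. The right side vanishes at k = 7, so the series with the parity of 7 terminates at degree 7.
Standard normalization (P_n(1) = 1): leading coefficient (2n)!/(2^n (n!)^2) = 87178291200/(128*25401600) = 429/16, so a_7 = 429/16. Work downward with a_k = (k+1)(k+2) a_{k+2} / ((k - 7)(k + 8)):
  a_5 = (6)(7)(429/16) / ((5 - 7)(5 + 8)) = (9009/8)/(-26) = -693/16
  a_3 = (4)(5)(-693/16) / ((3 - 7)(3 + 8)) = (-3465/4)/(-44) = 315/16
  a_1 = (2)(3)(315/16) / ((1 - 7)(1 + 8)) = (945/8)/(-54) = -35/16
Hence P_7(x) = 429 x^7/16 - 693 x^5/16 + 315 x^3/16 - 35 x/16.

P_7(x); series = 429 x^7/16 - 693 x^5/16 + 315 x^3/16 - 35 x/16


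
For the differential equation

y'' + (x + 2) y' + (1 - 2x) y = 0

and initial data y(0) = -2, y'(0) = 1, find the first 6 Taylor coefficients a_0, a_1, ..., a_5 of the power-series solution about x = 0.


Ansatz: y(x) = sum_{n>=0} a_n x^n, so y'(x) = sum_{n>=1} n a_n x^(n-1) and y''(x) = sum_{n>=2} n(n-1) a_n x^(n-2).
Substitute into P(x) y'' + Q(x) y' + R(x) y = 0 with P(x) = 1, Q(x) = x + 2, R(x) = 1 - 2x, and match powers of x.
Initial conditions: a_0 = -2, a_1 = 1.
Setting the coefficient of each power of x to zero and solving order by order (substituting the coefficients already found):
  x^0: 2 a_2 + 2 a_1 + a_0 = 0  ->  2 a_2 = -2 a_1 - a_0 = 0  ->  a_2 = 0
  x^1: 6 a_3 + 4 a_2 + 2 a_1 - 2 a_0 = 0  ->  6 a_3 = -4 a_2 - 2 a_1 + 2 a_0 = -6  ->  a_3 = -1
  x^2: 12 a_4 + 6 a_3 + 3 a_2 - 2 a_1 = 0  ->  12 a_4 = -6 a_3 - 3 a_2 + 2 a_1 = 8  ->  a_4 = 2/3
  x^3: 20 a_5 + 8 a_4 + 4 a_3 - 2 a_2 = 0  ->  20 a_5 = -8 a_4 - 4 a_3 + 2 a_2 = -4/3  ->  a_5 = -1/15
Truncated series: y(x) = -2 + x - x^3 + (2/3) x^4 - (1/15) x^5 + O(x^6).

a_0 = -2; a_1 = 1; a_2 = 0; a_3 = -1; a_4 = 2/3; a_5 = -1/15


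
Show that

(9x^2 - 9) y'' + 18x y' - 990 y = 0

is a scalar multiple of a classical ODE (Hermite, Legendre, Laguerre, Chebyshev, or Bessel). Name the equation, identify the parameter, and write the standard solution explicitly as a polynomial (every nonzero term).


All three coefficients share the factor -9; dividing through by -9 gives  (1 - x^2) y'' - 2x y' + 110 y = 0.
This matches the Legendre equation (1 - x^2) y'' - 2x y' + n(n+1) y = 0 (note the -2x y' term) with n(n+1) = 110, so n = 10; the polynomial solution is P_10(x).
With y = sum_k a_k x^k, matching x^k gives (k+2)(k+1) a_{k+2} = [k(k+1) - n(n+1)] a_k = (k - 10)(k + 11) a_k. The right side vanishes at k = 10, so the series with the parity of 10 terminates at degree 10.
Standard normalization (P_n(1) = 1): leading coefficient (2n)!/(2^n (n!)^2) = 2432902008176640000/(1024*13168189440000) = 46189/256, so a_10 = 46189/256. Work downward with a_k = (k+1)(k+2) a_{k+2} / ((k - 10)(k + 11)):
  a_8 = (9)(10)(46189/256) / ((8 - 10)(8 + 11)) = (2078505/128)/(-38) = -109395/256
  a_6 = (7)(8)(-109395/256) / ((6 - 10)(6 + 11)) = (-765765/32)/(-68) = 45045/128
  a_4 = (5)(6)(45045/128) / ((4 - 10)(4 + 11)) = (675675/64)/(-90) = -15015/128
  a_2 = (3)(4)(-15015/128) / ((2 - 10)(2 + 11)) = (-45045/32)/(-104) = 3465/256
  a_0 = (1)(2)(3465/256) / ((0 - 10)(0 + 11)) = (3465/128)/(-110) = -63/256
Hence P_10(x) = 46189 x^10/256 - 109395 x^8/256 + 45045 x^6/128 - 15015 x^4/128 + 3465 x^2/256 - 63/256.

P_10(x); series = 46189 x^10/256 - 109395 x^8/256 + 45045 x^6/128 - 15015 x^4/128 + 3465 x^2/256 - 63/256


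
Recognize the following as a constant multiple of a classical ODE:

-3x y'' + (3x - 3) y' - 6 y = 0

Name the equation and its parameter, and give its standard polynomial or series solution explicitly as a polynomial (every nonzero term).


All three coefficients share the factor -3; dividing through by -3 gives  x y'' + (1 - x) y' + 2 y = 0.
This matches the Laguerre equation x y'' + (1 - x) y' + n y = 0 with n = 2; the polynomial solution is L_2(x).
With y = sum_k a_k x^k, matching x^k gives (k+1)k a_{k+1} + (k+1) a_{k+1} - k a_k + n a_k = 0, i.e. (k+1)^2 a_{k+1} = (k - n) a_k = (k - 2) a_k. The right side vanishes at k = 2, so the series terminates at degree 2.
Standard normalization L_n(0) = 1 gives a_0 = 1. Work upward with a_{k+1} = (k - 2) a_k / (k+1)^2:
  a_1 = (0 - 2)(1) / 1^2 = -2/1 = -2
  a_2 = (1 - 2)(-2) / 2^2 = 2/4 = 1/2
Hence L_2(x) = x^2/2 - 2 x + 1.

L_2(x); series = x^2/2 - 2 x + 1


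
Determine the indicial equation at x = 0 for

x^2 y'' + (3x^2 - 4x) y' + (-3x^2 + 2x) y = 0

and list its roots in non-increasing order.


Divide by x^2 to reach normal form y'' + P_1(x) y' + P_2(x) y = 0 with P_1(x) = 3 - 4/x and P_2(x) = -3 + 2/x.
x = 0 is a singular point because the y'-coefficient 3 - 4/x has a pole at x = 0 and the y-coefficient -3 + 2/x has a pole at x = 0.
It is a regular singular point because x P_1(x) = p(x) = 3x - 4 and x^2 P_2(x) = q(x) = -3x^2 + 2x are polynomials, hence analytic at x = 0.
p(0) = -4,  q(0) = 0.
Indicial equation: r(r-1) + p(0) r + q(0) = 0, i.e. r^2 + (p(0) - 1) r + q(0) = 0, i.e. r^2 - 5 r = 0.
Discriminant: (-5)^2 - 4(0) = 25, so r = (5 ± 5)/2.
Solving: r_1 = 5, r_2 = 0.

indicial: r^2 - 5 r = 0; roots r_1 = 5, r_2 = 0


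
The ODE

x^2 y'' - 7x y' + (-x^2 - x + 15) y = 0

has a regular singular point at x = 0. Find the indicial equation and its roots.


Divide by x^2 to reach normal form y'' + P_1(x) y' + P_2(x) y = 0 with P_1(x) = -7/x and P_2(x) = -1 - 1/x + 15/x^2.
x = 0 is a singular point because the y'-coefficient -7/x has a pole at x = 0 and the y-coefficient -1 - 1/x + 15/x^2 has a pole at x = 0.
It is a regular singular point because x P_1(x) = p(x) = -7 and x^2 P_2(x) = q(x) = -x^2 - x + 15 are polynomials, hence analytic at x = 0.
p(0) = -7,  q(0) = 15.
Indicial equation: r(r-1) + p(0) r + q(0) = 0, i.e. r^2 + (p(0) - 1) r + q(0) = 0, i.e. r^2 - 8 r + 15 = 0.
Discriminant: (-8)^2 - 4(15) = 4, so r = (8 ± 2)/2.
Solving: r_1 = 5, r_2 = 3.

indicial: r^2 - 8 r + 15 = 0; roots r_1 = 5, r_2 = 3


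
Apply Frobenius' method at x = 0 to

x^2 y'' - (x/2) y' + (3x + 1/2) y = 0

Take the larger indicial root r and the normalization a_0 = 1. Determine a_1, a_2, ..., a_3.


Write in Frobenius form y'' + (p(x)/x) y' + (q(x)/x^2) y = 0:
  p(x) = -1/2,  q(x) = 3x + 1/2.
Indicial equation: r(r-1) + (-1/2) r + (1/2) = 0 -> roots r_1 = 1, r_2 = 1/2.
Take r = r_1 = 1. Let y(x) = x^r sum_{n>=0} a_n x^n with a_0 = 1.
Substitute y = x^r sum a_n x^n and match x^{r+n}. The recurrence is
  D(n) a_n + 3 a_{n-1} = 0,  where D(n) = (r+n)(r+n-1) + (-1/2)(r+n) + (1/2).
  a_n = -3 / D(n) * a_{n-1}.
Since the indicial polynomial factors as (r - r_1)(r - r_2), D(n) = (r_1 + n - r_1)(r_1 + n - r_2) = n(n + 1/2).
Evaluating step by step (a_0 = 1):
  n = 1: D(1) = 1(1 + 1/2) = 3/2; numerator = -3(1) = -3; a_1 = (-3)/(3/2) = -2
  n = 2: D(2) = 2(2 + 1/2) = 5; numerator = -3(-2) = 6; a_2 = (6)/(5) = 6/5
  n = 3: D(3) = 3(3 + 1/2) = 21/2; numerator = -3(6/5) = -18/5; a_3 = (-18/5)/(21/2) = -12/35

r = 1; a_0 = 1; a_1 = -2; a_2 = 6/5; a_3 = -12/35


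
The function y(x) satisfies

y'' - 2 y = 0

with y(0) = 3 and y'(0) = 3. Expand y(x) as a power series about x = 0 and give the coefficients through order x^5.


Ansatz: y(x) = sum_{n>=0} a_n x^n, so y'(x) = sum_{n>=1} n a_n x^(n-1) and y''(x) = sum_{n>=2} n(n-1) a_n x^(n-2).
Substitute into P(x) y'' + Q(x) y' + R(x) y = 0 with P(x) = 1, Q(x) = 0, R(x) = -2, and match powers of x.
Initial conditions: a_0 = 3, a_1 = 3.
Setting the coefficient of each power of x to zero and solving order by order (substituting the coefficients already found):
  x^0: 2 a_2 - 2 a_0 = 0  ->  2 a_2 = 2 a_0 = 6  ->  a_2 = 3
  x^1: 6 a_3 - 2 a_1 = 0  ->  6 a_3 = 2 a_1 = 6  ->  a_3 = 1
  x^2: 12 a_4 - 2 a_2 = 0  ->  12 a_4 = 2 a_2 = 6  ->  a_4 = 1/2
  x^3: 20 a_5 - 2 a_3 = 0  ->  20 a_5 = 2 a_3 = 2  ->  a_5 = 1/10
Truncated series: y(x) = 3 + 3 x + 3 x^2 + x^3 + (1/2) x^4 + (1/10) x^5 + O(x^6).

a_0 = 3; a_1 = 3; a_2 = 3; a_3 = 1; a_4 = 1/2; a_5 = 1/10


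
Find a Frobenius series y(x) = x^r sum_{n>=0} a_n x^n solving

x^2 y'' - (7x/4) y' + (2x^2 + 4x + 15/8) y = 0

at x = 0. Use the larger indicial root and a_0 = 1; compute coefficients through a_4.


Write in Frobenius form y'' + (p(x)/x) y' + (q(x)/x^2) y = 0:
  p(x) = -7/4,  q(x) = 2x^2 + 4x + 15/8.
Indicial equation: r(r-1) + (-7/4) r + (15/8) = 0 -> roots r_1 = 3/2, r_2 = 5/4.
Take r = r_1 = 3/2. Let y(x) = x^r sum_{n>=0} a_n x^n with a_0 = 1.
Substitute y = x^r sum a_n x^n and match x^{r+n}. The recurrence is
  D(n) a_n + 4 a_{n-1} + 2 a_{n-2} = 0,  where D(n) = (r+n)(r+n-1) + (-7/4)(r+n) + (15/8).
  a_n = [-4 a_{n-1} - 2 a_{n-2}] / D(n).
Since the indicial polynomial factors as (r - r_1)(r - r_2), D(n) = (r_1 + n - r_1)(r_1 + n - r_2) = n(n + 1/4).
Evaluating step by step (a_0 = 1):
  n = 1: D(1) = 1(1 + 1/4) = 5/4; numerator = -4(1) = -4; a_1 = (-4)/(5/4) = -16/5
  n = 2: D(2) = 2(2 + 1/4) = 9/2; numerator = -4(-16/5) - 2(1) = 54/5; a_2 = (54/5)/(9/2) = 12/5
  n = 3: D(3) = 3(3 + 1/4) = 39/4; numerator = -4(12/5) - 2(-16/5) = -16/5; a_3 = (-16/5)/(39/4) = -64/195
  n = 4: D(4) = 4(4 + 1/4) = 17; numerator = -4(-64/195) - 2(12/5) = -136/39; a_4 = (-136/39)/(17) = -8/39

r = 3/2; a_0 = 1; a_1 = -16/5; a_2 = 12/5; a_3 = -64/195; a_4 = -8/39


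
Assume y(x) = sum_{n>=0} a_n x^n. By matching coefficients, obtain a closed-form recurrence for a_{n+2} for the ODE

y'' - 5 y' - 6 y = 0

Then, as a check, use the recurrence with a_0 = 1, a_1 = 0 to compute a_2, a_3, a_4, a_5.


Substitute y = sum_n a_n x^n.
y''(x) has coefficient (n+2)(n+1) a_{n+2} at x^n;
-5 y'(x) has coefficient -5 (n+1) a_{n+1} at x^n;
-6 y(x) has coefficient -6 a_n at x^n.
Matching x^n: (n+2)(n+1) a_{n+2} - 5 (n+1) a_{n+1} - 6 a_n = 0.
Thus a_{n+2} = [5 (n+1) a_{n+1} + 6 a_n] / ((n+1)(n+2)).

Check with a_0 = 1, a_1 = 0 (apply the recurrence for n = 0, 1, 2, 3): a_0 = 1, a_1 = 0, a_2 = 3, a_3 = 5, a_4 = 31/4, a_5 = 37/4.

a_(n+2) = [5 (n+1) a_(n+1) + 6 a_n] / ((n+1)(n+2)); check: a_0 = 1, a_1 = 0, a_2 = 3, a_3 = 5, a_4 = 31/4, a_5 = 37/4


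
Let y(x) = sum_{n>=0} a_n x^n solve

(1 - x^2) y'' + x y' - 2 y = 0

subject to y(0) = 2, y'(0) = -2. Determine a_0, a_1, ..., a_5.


Ansatz: y(x) = sum_{n>=0} a_n x^n, so y'(x) = sum_{n>=1} n a_n x^(n-1) and y''(x) = sum_{n>=2} n(n-1) a_n x^(n-2).
Substitute into P(x) y'' + Q(x) y' + R(x) y = 0 with P(x) = 1 - x^2, Q(x) = x, R(x) = -2, and match powers of x.
Initial conditions: a_0 = 2, a_1 = -2.
Setting the coefficient of each power of x to zero and solving order by order (substituting the coefficients already found):
  x^0: 2 a_2 - 2 a_0 = 0  ->  2 a_2 = 2 a_0 = 4  ->  a_2 = 2
  x^1: 6 a_3 - a_1 = 0  ->  6 a_3 = a_1 = -2  ->  a_3 = -1/3
  x^2: 12 a_4 - 2 a_2 = 0  ->  12 a_4 = 2 a_2 = 4  ->  a_4 = 1/3
  x^3: 20 a_5 - 5 a_3 = 0  ->  20 a_5 = 5 a_3 = -5/3  ->  a_5 = -1/12
Truncated series: y(x) = 2 - 2 x + 2 x^2 - (1/3) x^3 + (1/3) x^4 - (1/12) x^5 + O(x^6).

a_0 = 2; a_1 = -2; a_2 = 2; a_3 = -1/3; a_4 = 1/3; a_5 = -1/12


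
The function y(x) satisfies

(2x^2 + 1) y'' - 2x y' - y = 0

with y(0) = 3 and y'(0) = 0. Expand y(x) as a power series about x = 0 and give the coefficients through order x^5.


Ansatz: y(x) = sum_{n>=0} a_n x^n, so y'(x) = sum_{n>=1} n a_n x^(n-1) and y''(x) = sum_{n>=2} n(n-1) a_n x^(n-2).
Substitute into P(x) y'' + Q(x) y' + R(x) y = 0 with P(x) = 2x^2 + 1, Q(x) = -2x, R(x) = -1, and match powers of x.
Initial conditions: a_0 = 3, a_1 = 0.
Setting the coefficient of each power of x to zero and solving order by order (substituting the coefficients already found):
  x^0: 2 a_2 - a_0 = 0  ->  2 a_2 = a_0 = 3  ->  a_2 = 3/2
  x^1: 6 a_3 - 3 a_1 = 0  ->  6 a_3 = 3 a_1 = 0  ->  a_3 = 0
  x^2: 12 a_4 - a_2 = 0  ->  12 a_4 = a_2 = 3/2  ->  a_4 = 1/8
  x^3: 20 a_5 + 5 a_3 = 0  ->  20 a_5 = -5 a_3 = 0  ->  a_5 = 0
Truncated series: y(x) = 3 + (3/2) x^2 + (1/8) x^4 + O(x^6).

a_0 = 3; a_1 = 0; a_2 = 3/2; a_3 = 0; a_4 = 1/8; a_5 = 0


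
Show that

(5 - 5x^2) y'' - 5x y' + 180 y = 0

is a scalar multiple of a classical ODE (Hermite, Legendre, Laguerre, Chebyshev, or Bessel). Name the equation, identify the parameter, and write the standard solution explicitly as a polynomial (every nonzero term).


All three coefficients share the factor 5; dividing through by 5 gives  (1 - x^2) y'' - x y' + 36 y = 0.
This matches the Chebyshev equation (1 - x^2) y'' - x y' + n^2 y = 0 (note the -x y' term, not -2x y') with n^2 = 36, so n = 6; the polynomial solution is T_6(x).
With y = sum_k a_k x^k, matching x^k gives (k+2)(k+1) a_{k+2} = (k^2 - n^2) a_k = (k - 6)(k + 6) a_k. The right side vanishes at k = 6, so the series with the parity of 6 terminates at degree 6.
Standard normalization: leading coefficient of T_n is 2^(n-1), so a_6 = 2^5 = 32. Work downward with a_k = (k+1)(k+2) a_{k+2} / ((k - 6)(k + 6)):
  a_4 = (5)(6)(32) / ((4 - 6)(4 + 6)) = 960/(-20) = -48
  a_2 = (3)(4)(-48) / ((2 - 6)(2 + 6)) = -576/(-32) = 18
  a_0 = (1)(2)(18) / ((0 - 6)(0 + 6)) = 36/(-36) = -1
Hence T_6(x) = 32 x^6 - 48 x^4 + 18 x^2 - 1.

T_6(x); series = 32 x^6 - 48 x^4 + 18 x^2 - 1


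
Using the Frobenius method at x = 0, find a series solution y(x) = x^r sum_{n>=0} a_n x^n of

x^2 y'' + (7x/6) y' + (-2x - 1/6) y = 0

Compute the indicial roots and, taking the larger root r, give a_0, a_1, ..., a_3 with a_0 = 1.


Write in Frobenius form y'' + (p(x)/x) y' + (q(x)/x^2) y = 0:
  p(x) = 7/6,  q(x) = -2x - 1/6.
Indicial equation: r(r-1) + (7/6) r + (-1/6) = 0 -> roots r_1 = 1/3, r_2 = -1/2.
Take r = r_1 = 1/3. Let y(x) = x^r sum_{n>=0} a_n x^n with a_0 = 1.
Substitute y = x^r sum a_n x^n and match x^{r+n}. The recurrence is
  D(n) a_n - 2 a_{n-1} = 0,  where D(n) = (r+n)(r+n-1) + (7/6)(r+n) + (-1/6).
  a_n = 2 / D(n) * a_{n-1}.
Since the indicial polynomial factors as (r - r_1)(r - r_2), D(n) = (r_1 + n - r_1)(r_1 + n - r_2) = n(n + 5/6).
Evaluating step by step (a_0 = 1):
  n = 1: D(1) = 1(1 + 5/6) = 11/6; numerator = 2(1) = 2; a_1 = (2)/(11/6) = 12/11
  n = 2: D(2) = 2(2 + 5/6) = 17/3; numerator = 2(12/11) = 24/11; a_2 = (24/11)/(17/3) = 72/187
  n = 3: D(3) = 3(3 + 5/6) = 23/2; numerator = 2(72/187) = 144/187; a_3 = (144/187)/(23/2) = 288/4301

r = 1/3; a_0 = 1; a_1 = 12/11; a_2 = 72/187; a_3 = 288/4301


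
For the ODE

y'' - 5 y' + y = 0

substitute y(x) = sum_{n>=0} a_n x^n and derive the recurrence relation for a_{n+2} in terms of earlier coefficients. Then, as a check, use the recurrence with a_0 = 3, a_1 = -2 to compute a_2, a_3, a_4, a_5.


Substitute y = sum_n a_n x^n.
y''(x) has coefficient (n+2)(n+1) a_{n+2} at x^n;
-5 y'(x) has coefficient -5 (n+1) a_{n+1} at x^n;
y(x) has coefficient 1 a_n at x^n.
Matching x^n: (n+2)(n+1) a_{n+2} - 5 (n+1) a_{n+1} + 1 a_n = 0.
Thus a_{n+2} = [5 (n+1) a_{n+1} - 1 a_n] / ((n+1)(n+2)).

Check with a_0 = 3, a_1 = -2 (apply the recurrence for n = 0, 1, 2, 3): a_0 = 3, a_1 = -2, a_2 = -13/2, a_3 = -21/2, a_4 = -151/12, a_5 = -1447/120.

a_(n+2) = [5 (n+1) a_(n+1) - 1 a_n] / ((n+1)(n+2)); check: a_0 = 3, a_1 = -2, a_2 = -13/2, a_3 = -21/2, a_4 = -151/12, a_5 = -1447/120


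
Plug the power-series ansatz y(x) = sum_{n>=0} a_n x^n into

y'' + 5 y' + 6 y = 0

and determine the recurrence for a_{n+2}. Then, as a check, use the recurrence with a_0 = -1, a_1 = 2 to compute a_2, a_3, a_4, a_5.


Substitute y = sum_n a_n x^n.
y''(x) has coefficient (n+2)(n+1) a_{n+2} at x^n;
5 y'(x) has coefficient 5 (n+1) a_{n+1} at x^n;
6 y(x) has coefficient 6 a_n at x^n.
Matching x^n: (n+2)(n+1) a_{n+2} + 5 (n+1) a_{n+1} + 6 a_n = 0.
Thus a_{n+2} = [-5 (n+1) a_{n+1} - 6 a_n] / ((n+1)(n+2)).

Check with a_0 = -1, a_1 = 2 (apply the recurrence for n = 0, 1, 2, 3): a_0 = -1, a_1 = 2, a_2 = -2, a_3 = 4/3, a_4 = -2/3, a_5 = 4/15.

a_(n+2) = [-5 (n+1) a_(n+1) - 6 a_n] / ((n+1)(n+2)); check: a_0 = -1, a_1 = 2, a_2 = -2, a_3 = 4/3, a_4 = -2/3, a_5 = 4/15


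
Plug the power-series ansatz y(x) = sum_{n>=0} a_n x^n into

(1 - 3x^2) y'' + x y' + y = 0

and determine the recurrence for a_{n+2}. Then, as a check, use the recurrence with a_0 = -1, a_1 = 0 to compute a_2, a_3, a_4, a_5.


Substitute y = sum_n a_n x^n.
(1 - 3 x^2) y'' contributes (n+2)(n+1) a_{n+2} - 3 n(n-1) a_n at x^n.
x y'(x) contributes n a_n at x^n.
y(x) contributes 1 a_n at x^n.
Matching x^n: (n+2)(n+1) a_{n+2} + (-3 n(n-1) + n + 1) a_n = 0.
Thus a_{n+2} = (3 n(n-1) - n - 1) / ((n+1)(n+2)) * a_n.

Check with a_0 = -1, a_1 = 0 (apply the recurrence for n = 0, 1, 2, 3): a_0 = -1, a_1 = 0, a_2 = 1/2, a_3 = 0, a_4 = 1/8, a_5 = 0.

a_(n+2) = (3 n(n-1) - n - 1) / ((n+1)(n+2)) * a_n; check: a_0 = -1, a_1 = 0, a_2 = 1/2, a_3 = 0, a_4 = 1/8, a_5 = 0


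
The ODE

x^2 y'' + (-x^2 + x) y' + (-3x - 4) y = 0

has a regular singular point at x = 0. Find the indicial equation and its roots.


Divide by x^2 to reach normal form y'' + P_1(x) y' + P_2(x) y = 0 with P_1(x) = -1 + 1/x and P_2(x) = -3/x - 4/x^2.
x = 0 is a singular point because the y'-coefficient -1 + 1/x has a pole at x = 0 and the y-coefficient -3/x - 4/x^2 has a pole at x = 0.
It is a regular singular point because x P_1(x) = p(x) = 1 - x and x^2 P_2(x) = q(x) = -3x - 4 are polynomials, hence analytic at x = 0.
p(0) = 1,  q(0) = -4.
Indicial equation: r(r-1) + p(0) r + q(0) = 0, i.e. r^2 + (p(0) - 1) r + q(0) = 0, i.e. r^2 - 4 = 0.
Discriminant: (0)^2 - 4(-4) = 16, so r = (0 ± 4)/2.
Solving: r_1 = 2, r_2 = -2.

indicial: r^2 - 4 = 0; roots r_1 = 2, r_2 = -2


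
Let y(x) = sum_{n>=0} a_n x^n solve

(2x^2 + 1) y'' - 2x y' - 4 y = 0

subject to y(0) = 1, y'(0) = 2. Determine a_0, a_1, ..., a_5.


Ansatz: y(x) = sum_{n>=0} a_n x^n, so y'(x) = sum_{n>=1} n a_n x^(n-1) and y''(x) = sum_{n>=2} n(n-1) a_n x^(n-2).
Substitute into P(x) y'' + Q(x) y' + R(x) y = 0 with P(x) = 2x^2 + 1, Q(x) = -2x, R(x) = -4, and match powers of x.
Initial conditions: a_0 = 1, a_1 = 2.
Setting the coefficient of each power of x to zero and solving order by order (substituting the coefficients already found):
  x^0: 2 a_2 - 4 a_0 = 0  ->  2 a_2 = 4 a_0 = 4  ->  a_2 = 2
  x^1: 6 a_3 - 6 a_1 = 0  ->  6 a_3 = 6 a_1 = 12  ->  a_3 = 2
  x^2: 12 a_4 - 4 a_2 = 0  ->  12 a_4 = 4 a_2 = 8  ->  a_4 = 2/3
  x^3: 20 a_5 + 2 a_3 = 0  ->  20 a_5 = -2 a_3 = -4  ->  a_5 = -1/5
Truncated series: y(x) = 1 + 2 x + 2 x^2 + 2 x^3 + (2/3) x^4 - (1/5) x^5 + O(x^6).

a_0 = 1; a_1 = 2; a_2 = 2; a_3 = 2; a_4 = 2/3; a_5 = -1/5


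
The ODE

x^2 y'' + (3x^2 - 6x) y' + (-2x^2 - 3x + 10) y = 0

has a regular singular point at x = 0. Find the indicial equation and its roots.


Divide by x^2 to reach normal form y'' + P_1(x) y' + P_2(x) y = 0 with P_1(x) = 3 - 6/x and P_2(x) = -2 - 3/x + 10/x^2.
x = 0 is a singular point because the y'-coefficient 3 - 6/x has a pole at x = 0 and the y-coefficient -2 - 3/x + 10/x^2 has a pole at x = 0.
It is a regular singular point because x P_1(x) = p(x) = 3x - 6 and x^2 P_2(x) = q(x) = -2x^2 - 3x + 10 are polynomials, hence analytic at x = 0.
p(0) = -6,  q(0) = 10.
Indicial equation: r(r-1) + p(0) r + q(0) = 0, i.e. r^2 + (p(0) - 1) r + q(0) = 0, i.e. r^2 - 7 r + 10 = 0.
Discriminant: (-7)^2 - 4(10) = 9, so r = (7 ± 3)/2.
Solving: r_1 = 5, r_2 = 2.

indicial: r^2 - 7 r + 10 = 0; roots r_1 = 5, r_2 = 2
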